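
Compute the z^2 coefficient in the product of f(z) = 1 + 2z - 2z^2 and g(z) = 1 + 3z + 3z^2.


Step 1: z^2 term in f*g comes from: (1)*(3z^2) + (2z)*(3z) + (-2z^2)*(1)
Step 2: = 3 + 6 - 2
Step 3: = 7

7


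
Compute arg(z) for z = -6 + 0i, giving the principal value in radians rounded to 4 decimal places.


Step 1: z = -6 + 0i
Step 2: arg(z) = atan2(0, -6)
Step 3: arg(z) = 3.1416

3.1416


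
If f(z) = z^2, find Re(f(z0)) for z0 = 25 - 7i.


Step 1: z0 = 25 - 7i
Step 2: z0^2 = 25^2 - (-7)^2 - 350i
Step 3: real part = 625 - 49 = 576

576


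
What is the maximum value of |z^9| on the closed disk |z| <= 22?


Step 1: On |z| = 22, |f(z)| = |z|^9 = 22^9
Step 2: By maximum modulus principle, maximum is on boundary.
Step 3: Maximum = 1207269217792 = 1207269217792

1207269217792


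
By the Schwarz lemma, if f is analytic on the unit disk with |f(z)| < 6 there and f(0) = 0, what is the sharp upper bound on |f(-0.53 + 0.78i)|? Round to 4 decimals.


Step 1: g = f/6 maps D -> D with g(0) = 0, so by the Schwarz lemma |g(z)| <= |z|, i.e. |f(z)| <= 6|z|; this is sharp (f(z) = 6z).
Step 2: |z0|^2 = (-0.53)^2 + 0.78^2 = 0.8893
Step 3: |z0| = sqrt(0.8893) = 0.943027
Step 4: Best bound = 6 * |z0| = 6 * 0.943027 = 5.6582

5.6582


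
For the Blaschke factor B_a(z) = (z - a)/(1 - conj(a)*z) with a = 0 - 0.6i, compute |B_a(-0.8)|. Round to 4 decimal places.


Step 1: Numerator z0 - a = -0.8 - (0 - 0.6i) = -0.8 + 0.6i
Step 2: Denominator 1 - conj(a)*z0 = 1 - (0 + 0.6i)*(-0.8) = 1 + 0.48i
Step 3: |z0 - a|^2 = (-0.8)^2 + 0.6^2 = 1; |1 - conj(a)*z0|^2 = 1^2 + 0.48^2 = 1.2304
Step 4: |B_a(-0.8)| = sqrt(1 / 1.2304) = sqrt(0.812744)
Step 5: = 0.9015

0.9015


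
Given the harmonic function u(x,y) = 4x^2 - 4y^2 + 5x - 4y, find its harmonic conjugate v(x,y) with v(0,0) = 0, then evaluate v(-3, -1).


Step 1: v_x = -u_y = 8y + 4
Step 2: v_y = u_x = 8x + 5
Step 3: v = 8xy + 4x + 5y + C
Step 4: v(0,0) = 0 => C = 0
Step 5: v(-3, -1) = 7

7


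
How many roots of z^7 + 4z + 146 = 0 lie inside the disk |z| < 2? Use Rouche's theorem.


Step 1: On |z| = 2 the three terms have sizes |z^7| = 2^7 = 128, |4z| = 4*2 = 8, |146| = 146
Step 2: The dominant term is g(z) = 146; let h(z) = z^7 + 4z so f = g + h
Step 3: On |z| = 2: |g| = 146 and |h| <= 128 + 8 = 136
Step 4: Since 146 > 136, |h| < |g| on |z| = 2, so by Rouche f has the same number of zeros as g inside |z| < 2
Step 5: g(z) = 146 is a nonzero constant with no zeros inside |z| < 2. Answer = 0

0


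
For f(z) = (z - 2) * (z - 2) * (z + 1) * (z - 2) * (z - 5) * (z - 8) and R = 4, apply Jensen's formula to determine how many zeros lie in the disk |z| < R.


Jensen's formula: (1/2pi)*integral log|f(Re^it)|dt = log|f(0)| + sum_{|a_k|<R} log(R/|a_k|)
Step 1: f(0) = (-2) * (-2) * 1 * (-2) * (-5) * (-8) = -320
Step 2: log|f(0)| = log|2| + log|2| + log|-1| + log|2| + log|5| + log|8| = 5.7683
Step 3: Zeros inside |z| < 4: 2, 2, -1, 2
Step 4: Jensen sum = log(4/2) + log(4/2) + log(4/1) + log(4/2) = 3.4657
Step 5: n(R) = number of terms in the Jensen sum = count of zeros inside |z| < 4 = 4

4


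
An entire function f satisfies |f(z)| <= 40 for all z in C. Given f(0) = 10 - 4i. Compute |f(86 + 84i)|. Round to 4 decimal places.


Step 1: By Liouville's theorem, a bounded entire function is constant.
Step 2: f(z) = f(0) = 10 - 4i for all z.
Step 3: |f(w)| = |10 - 4i| = sqrt(100 + 16)
Step 4: = 10.7703

10.7703


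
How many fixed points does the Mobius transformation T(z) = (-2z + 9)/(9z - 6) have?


Step 1: Fixed points satisfy T(z) = z
Step 2: 9z^2 - 4z - 9 = 0
Step 3: Discriminant = (-4)^2 - 4*9*(-9) = 340
Step 4: Number of fixed points = 2

2


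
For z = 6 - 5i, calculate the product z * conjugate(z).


Step 1: conj(z) = 6 + 5i
Step 2: z * conj(z) = 6^2 + (-5)^2
Step 3: = 36 + 25 = 61

61


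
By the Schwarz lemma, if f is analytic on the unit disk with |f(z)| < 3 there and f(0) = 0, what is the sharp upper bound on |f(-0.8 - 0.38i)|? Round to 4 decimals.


Step 1: g = f/3 maps D -> D with g(0) = 0, so by the Schwarz lemma |g(z)| <= |z|, i.e. |f(z)| <= 3|z|; this is sharp (f(z) = 3z).
Step 2: |z0|^2 = (-0.8)^2 + (-0.38)^2 = 0.7844
Step 3: |z0| = sqrt(0.7844) = 0.885664
Step 4: Best bound = 3 * |z0| = 3 * 0.885664 = 2.657

2.657


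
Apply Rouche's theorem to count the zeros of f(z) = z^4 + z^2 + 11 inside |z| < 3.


Step 1: On |z| = 3 the three terms have sizes |z^4| = 3^4 = 81, |z^2| = 3^2 = 9, |11| = 11
Step 2: The dominant term is g(z) = z^4; let h(z) = z^2 + 11 so f = g + h
Step 3: On |z| = 3: |g| = 81 and |h| <= 9 + 11 = 20
Step 4: Since 81 > 20, |h| < |g| on |z| = 3, so by Rouche f has the same number of zeros as g inside |z| < 3
Step 5: g(z) = z^4 has 4 zeros (all at the origin) inside |z| < 3. Answer = 4

4


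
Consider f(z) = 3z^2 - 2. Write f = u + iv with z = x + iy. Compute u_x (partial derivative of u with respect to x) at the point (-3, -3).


Step 1: f(z) = 3(x+iy)^2 - 2
Step 2: u = 3(x^2 - y^2) - 2
Step 3: u_x = 6x + 0
Step 4: At (-3, -3): u_x = -18 + 0 = -18

-18


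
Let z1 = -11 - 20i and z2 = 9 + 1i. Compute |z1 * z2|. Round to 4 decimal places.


Step 1: |z1| = sqrt((-11)^2 + (-20)^2) = sqrt(521)
Step 2: |z2| = sqrt(9^2 + 1^2) = sqrt(82)
Step 3: |z1*z2| = |z1|*|z2| = sqrt(521) * sqrt(82) = sqrt(521 * 82) = sqrt(42722)
Step 4: = 206.693

206.693


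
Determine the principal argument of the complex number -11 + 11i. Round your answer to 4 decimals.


Step 1: z = -11 + 11i
Step 2: arg(z) = atan2(11, -11)
Step 3: arg(z) = 2.3562

2.3562


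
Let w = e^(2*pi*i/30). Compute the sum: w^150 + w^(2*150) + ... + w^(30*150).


Step 1: The sum sum_{j=1}^{n} w^(k*j) equals n if n | k, else 0.
Step 2: Here n = 30, k = 150
Step 3: Does n divide k? 30 | 150 -> True
Step 4: Sum = 30

30


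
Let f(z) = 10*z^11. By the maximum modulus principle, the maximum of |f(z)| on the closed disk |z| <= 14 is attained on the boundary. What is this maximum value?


Step 1: On |z| = 14, |f(z)| = 10 * |z|^11 = 10 * 14^11
Step 2: By maximum modulus principle, maximum is on boundary.
Step 3: Maximum = 10 * 4049565169664 = 40495651696640

40495651696640


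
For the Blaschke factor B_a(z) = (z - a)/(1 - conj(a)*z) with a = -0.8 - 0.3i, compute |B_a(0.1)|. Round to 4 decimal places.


Step 1: Numerator z0 - a = 0.1 - (-0.8 - 0.3i) = 0.9 + 0.3i
Step 2: Denominator 1 - conj(a)*z0 = 1 - (-0.8 + 0.3i)*0.1 = 1.08 - 0.03i
Step 3: |z0 - a|^2 = 0.9^2 + 0.3^2 = 0.9; |1 - conj(a)*z0|^2 = 1.08^2 + (-0.03)^2 = 1.1673
Step 4: |B_a(0.1)| = sqrt(0.9 / 1.1673) = sqrt(0.77101)
Step 5: = 0.8781

0.8781


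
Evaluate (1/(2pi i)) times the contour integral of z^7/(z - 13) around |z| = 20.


Step 1: f(z) = z^7, a = 13 is inside |z| = 20
Step 2: By Cauchy integral formula: (1/(2pi*i)) * integral = f(a)
Step 3: f(13) = 13^7 = 62748517

62748517


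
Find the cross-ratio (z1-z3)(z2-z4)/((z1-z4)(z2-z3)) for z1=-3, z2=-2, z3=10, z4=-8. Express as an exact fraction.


Step 1: (z1-z3)(z2-z4) = (-13) * 6 = -78
Step 2: (z1-z4)(z2-z3) = 5 * (-12) = -60
Step 3: Cross-ratio = 78/60 = 13/10

13/10


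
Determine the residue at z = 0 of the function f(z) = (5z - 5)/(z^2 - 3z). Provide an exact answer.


Step 1: Q(z) = z^2 - 3z = (z)(z - 3)
Step 2: Q'(z) = 2z - 3
Step 3: Q'(0) = -3, P(0) = -5
Step 4: Res = P(0)/Q'(0) = -5/(-3) = 5/3

5/3


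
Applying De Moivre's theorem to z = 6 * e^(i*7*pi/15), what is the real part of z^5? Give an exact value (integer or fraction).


Step 1: By De Moivre's theorem, z^5 = 6^5 * e^(i*5*7*pi/15) = 7776 * (cos(7*pi/3) + i*sin(7*pi/3))
Step 2: |z|^5 = 6^5 = 7776
Step 3: Reduce the angle mod 2*pi: 7*pi/3 - 2*pi = pi/3
Step 4: cos(pi/3) = 1/2
Step 5: Re(z^5) = 7776 * 1/2 = 3888

3888


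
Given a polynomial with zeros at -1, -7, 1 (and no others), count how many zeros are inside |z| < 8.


Step 1: Check each root:
  z = -1: |-1| = 1 < 8
  z = -7: |-7| = 7 < 8
  z = 1: |1| = 1 < 8
Step 2: Count = 3

3


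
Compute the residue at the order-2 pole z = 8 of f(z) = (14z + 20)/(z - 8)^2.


Step 1: Pole of order 2 at z = 8
Step 2: Res = lim d/dz [(z - 8)^2 * f(z)] as z -> 8
Step 3: (z - 8)^2 * f(z) = 14z + 20
Step 4: d/dz[14z + 20] = 14

14


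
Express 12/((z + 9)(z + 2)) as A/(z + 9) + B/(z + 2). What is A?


Step 1: Multiply both sides by (z + 9) and set z = -9
Step 2: A = 12 / (-9 + 2)
Step 3: A = 12 / (-7)
Step 4: A = -12/7

-12/7


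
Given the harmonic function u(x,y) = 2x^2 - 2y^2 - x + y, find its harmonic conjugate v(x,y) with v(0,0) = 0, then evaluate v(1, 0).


Step 1: v_x = -u_y = 4y - 1
Step 2: v_y = u_x = 4x - 1
Step 3: v = 4xy - x - y + C
Step 4: v(0,0) = 0 => C = 0
Step 5: v(1, 0) = -1

-1


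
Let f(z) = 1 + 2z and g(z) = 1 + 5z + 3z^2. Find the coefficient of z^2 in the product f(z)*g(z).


Step 1: z^2 term in f*g comes from: (1)*(3z^2) + (2z)*(5z) + (0)*(1)
Step 2: = 3 + 10 + 0
Step 3: = 13

13


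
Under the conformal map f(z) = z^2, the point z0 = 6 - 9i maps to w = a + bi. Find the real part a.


Step 1: z0 = 6 - 9i
Step 2: z0^2 = 6^2 - (-9)^2 - 108i
Step 3: real part = 36 - 81 = -45

-45


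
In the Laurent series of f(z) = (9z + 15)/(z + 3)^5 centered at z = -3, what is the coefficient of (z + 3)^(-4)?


Step 1: Write the numerator in powers of (z + 3): 9z + 15 = 9(z + 3) + (9*(-3) + 15) = 9(z + 3) - 12
Step 2: Divide by (z + 3)^5: f(z) = -12(z + 3)^(-5) + 9(z + 3)^(-4)
Step 3: This finite sum is the Laurent series of f about z = -3.
Step 4: Coefficient of (z + 3)^(-4) = coefficient of (z + 3) in the re-centred numerator = 9

9


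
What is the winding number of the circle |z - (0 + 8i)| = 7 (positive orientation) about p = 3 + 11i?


Step 1: Center c = (0, 8), radius = 7
Step 2: |p - c|^2 = 3^2 + 3^2 = 18
Step 3: r^2 = 49
Step 4: |p-c| < r so winding number = 1

1


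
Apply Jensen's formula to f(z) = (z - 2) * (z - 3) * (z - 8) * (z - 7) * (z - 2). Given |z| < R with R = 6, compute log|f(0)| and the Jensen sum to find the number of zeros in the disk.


Jensen's formula: (1/2pi)*integral log|f(Re^it)|dt = log|f(0)| + sum_{|a_k|<R} log(R/|a_k|)
Step 1: f(0) = (-2) * (-3) * (-8) * (-7) * (-2) = -672
Step 2: log|f(0)| = log|2| + log|3| + log|8| + log|7| + log|2| = 6.5103
Step 3: Zeros inside |z| < 6: 2, 3, 2
Step 4: Jensen sum = log(6/2) + log(6/3) + log(6/2) = 2.8904
Step 5: n(R) = number of terms in the Jensen sum = count of zeros inside |z| < 6 = 3

3


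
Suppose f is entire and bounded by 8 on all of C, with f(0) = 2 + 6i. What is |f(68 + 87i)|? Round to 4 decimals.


Step 1: By Liouville's theorem, a bounded entire function is constant.
Step 2: f(z) = f(0) = 2 + 6i for all z.
Step 3: |f(w)| = |2 + 6i| = sqrt(4 + 36)
Step 4: = 6.3246

6.3246


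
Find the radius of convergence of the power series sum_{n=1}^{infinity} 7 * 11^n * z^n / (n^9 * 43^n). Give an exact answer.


Step 1: General term a_n = 7 * 11^n / (n^9 * 43^n)
Step 2: By the root test, |a_n|^(1/n) = 7^(1/n) * 11 / (n^(9/n) * 43) -> 11/43 as n -> infinity (since 7^(1/n) -> 1 and n^(9/n) -> 1)
Step 3: R = 1/lim|a_n|^(1/n) = 43/11

43/11


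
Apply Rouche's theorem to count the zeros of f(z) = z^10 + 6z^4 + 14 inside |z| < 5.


Step 1: On |z| = 5 the three terms have sizes |z^10| = 5^10 = 9765625, |6z^4| = 6*5^4 = 3750, |14| = 14
Step 2: The dominant term is g(z) = z^10; let h(z) = 6z^4 + 14 so f = g + h
Step 3: On |z| = 5: |g| = 9765625 and |h| <= 3750 + 14 = 3764
Step 4: Since 9765625 > 3764, |h| < |g| on |z| = 5, so by Rouche f has the same number of zeros as g inside |z| < 5
Step 5: g(z) = z^10 has 10 zeros (all at the origin) inside |z| < 5. Answer = 10

10


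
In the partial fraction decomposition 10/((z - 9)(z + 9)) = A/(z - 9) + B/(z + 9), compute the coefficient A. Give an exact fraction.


Step 1: Multiply both sides by (z - 9) and set z = 9
Step 2: A = 10 / (9 + 9)
Step 3: A = 10 / 18
Step 4: A = 5/9

5/9


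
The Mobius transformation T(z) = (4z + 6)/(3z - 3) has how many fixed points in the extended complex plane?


Step 1: Fixed points satisfy T(z) = z
Step 2: 3z^2 - 7z - 6 = 0
Step 3: Discriminant = (-7)^2 - 4*3*(-6) = 121
Step 4: Number of fixed points = 2

2


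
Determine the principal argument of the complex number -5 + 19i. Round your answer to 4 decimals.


Step 1: z = -5 + 19i
Step 2: arg(z) = atan2(19, -5)
Step 3: arg(z) = 1.8281

1.8281


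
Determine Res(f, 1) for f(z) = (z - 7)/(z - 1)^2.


Step 1: Pole of order 2 at z = 1
Step 2: Res = lim d/dz [(z - 1)^2 * f(z)] as z -> 1
Step 3: (z - 1)^2 * f(z) = z - 7
Step 4: d/dz[z - 7] = 1

1


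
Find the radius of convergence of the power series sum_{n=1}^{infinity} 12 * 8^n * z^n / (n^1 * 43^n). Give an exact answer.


Step 1: General term a_n = 12 * 8^n / (n^1 * 43^n)
Step 2: By the root test, |a_n|^(1/n) = 12^(1/n) * 8 / (n^(1/n) * 43) -> 8/43 as n -> infinity (since 12^(1/n) -> 1 and n^(1/n) -> 1)
Step 3: R = 1/lim|a_n|^(1/n) = 43/8

43/8


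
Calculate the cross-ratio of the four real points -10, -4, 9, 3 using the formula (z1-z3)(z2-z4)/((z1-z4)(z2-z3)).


Step 1: (z1-z3)(z2-z4) = (-19) * (-7) = 133
Step 2: (z1-z4)(z2-z3) = (-13) * (-13) = 169
Step 3: Cross-ratio = 133/169 = 133/169

133/169


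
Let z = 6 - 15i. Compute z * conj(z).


Step 1: conj(z) = 6 + 15i
Step 2: z * conj(z) = 6^2 + (-15)^2
Step 3: = 36 + 225 = 261

261


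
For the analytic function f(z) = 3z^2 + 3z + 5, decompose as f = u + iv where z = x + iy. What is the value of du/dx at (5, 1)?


Step 1: f(z) = 3(x+iy)^2 + 3(x+iy) + 5
Step 2: u = 3(x^2 - y^2) + 3x + 5
Step 3: u_x = 6x + 3
Step 4: At (5, 1): u_x = 30 + 3 = 33

33


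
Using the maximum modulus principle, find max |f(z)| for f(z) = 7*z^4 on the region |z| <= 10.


Step 1: On |z| = 10, |f(z)| = 7 * |z|^4 = 7 * 10^4
Step 2: By maximum modulus principle, maximum is on boundary.
Step 3: Maximum = 7 * 10000 = 70000

70000


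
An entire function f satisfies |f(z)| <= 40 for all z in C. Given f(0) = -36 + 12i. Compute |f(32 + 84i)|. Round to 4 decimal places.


Step 1: By Liouville's theorem, a bounded entire function is constant.
Step 2: f(z) = f(0) = -36 + 12i for all z.
Step 3: |f(w)| = |-36 + 12i| = sqrt(1296 + 144)
Step 4: = 37.9473

37.9473


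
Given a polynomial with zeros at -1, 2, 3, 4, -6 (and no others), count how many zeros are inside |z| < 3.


Step 1: Check each root:
  z = -1: |-1| = 1 < 3
  z = 2: |2| = 2 < 3
  z = 3: |3| = 3 >= 3
  z = 4: |4| = 4 >= 3
  z = -6: |-6| = 6 >= 3
Step 2: Count = 2

2


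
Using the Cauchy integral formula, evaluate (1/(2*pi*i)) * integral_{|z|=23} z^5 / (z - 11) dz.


Step 1: f(z) = z^5, a = 11 is inside |z| = 23
Step 2: By Cauchy integral formula: (1/(2pi*i)) * integral = f(a)
Step 3: f(11) = 11^5 = 161051

161051


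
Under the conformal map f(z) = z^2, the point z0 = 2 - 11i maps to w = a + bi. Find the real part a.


Step 1: z0 = 2 - 11i
Step 2: z0^2 = 2^2 - (-11)^2 - 44i
Step 3: real part = 4 - 121 = -117

-117


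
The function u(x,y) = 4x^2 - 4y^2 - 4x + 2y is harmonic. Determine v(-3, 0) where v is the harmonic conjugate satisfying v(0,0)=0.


Step 1: v_x = -u_y = 8y - 2
Step 2: v_y = u_x = 8x - 4
Step 3: v = 8xy - 2x - 4y + C
Step 4: v(0,0) = 0 => C = 0
Step 5: v(-3, 0) = 6

6


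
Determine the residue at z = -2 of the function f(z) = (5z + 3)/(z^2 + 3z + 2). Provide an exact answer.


Step 1: Q(z) = z^2 + 3z + 2 = (z + 2)(z + 1)
Step 2: Q'(z) = 2z + 3
Step 3: Q'(-2) = -1, P(-2) = -7
Step 4: Res = P(-2)/Q'(-2) = -7/(-1) = 7

7


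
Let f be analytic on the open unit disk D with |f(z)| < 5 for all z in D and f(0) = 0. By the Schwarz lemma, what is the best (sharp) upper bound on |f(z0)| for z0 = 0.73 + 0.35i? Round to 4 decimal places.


Step 1: g = f/5 maps D -> D with g(0) = 0, so by the Schwarz lemma |g(z)| <= |z|, i.e. |f(z)| <= 5|z|; this is sharp (f(z) = 5z).
Step 2: |z0|^2 = 0.73^2 + 0.35^2 = 0.6554
Step 3: |z0| = sqrt(0.6554) = 0.809568
Step 4: Best bound = 5 * |z0| = 5 * 0.809568 = 4.0478

4.0478


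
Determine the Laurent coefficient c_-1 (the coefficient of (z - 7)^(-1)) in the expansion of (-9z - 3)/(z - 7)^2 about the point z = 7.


Step 1: Write the numerator in powers of (z - 7): -9z - 3 = -9(z - 7) + (-9*7 - 3) = -9(z - 7) - 66
Step 2: Divide by (z - 7)^2: f(z) = -66(z - 7)^(-2) - 9(z - 7)^(-1)
Step 3: This finite sum is the Laurent series of f about z = 7.
Step 4: Coefficient of (z - 7)^(-1) = coefficient of (z - 7) in the re-centred numerator = -9

-9


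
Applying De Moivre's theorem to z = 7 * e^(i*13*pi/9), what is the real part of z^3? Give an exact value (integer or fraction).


Step 1: By De Moivre's theorem, z^3 = 7^3 * e^(i*3*13*pi/9) = 343 * (cos(13*pi/3) + i*sin(13*pi/3))
Step 2: |z|^3 = 7^3 = 343
Step 3: Reduce the angle mod 2*pi: 13*pi/3 - 4*pi = pi/3
Step 4: cos(pi/3) = 1/2
Step 5: Re(z^3) = 343 * 1/2 = 343/2

343/2


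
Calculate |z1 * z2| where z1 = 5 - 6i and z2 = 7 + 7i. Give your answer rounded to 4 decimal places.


Step 1: |z1| = sqrt(5^2 + (-6)^2) = sqrt(61)
Step 2: |z2| = sqrt(7^2 + 7^2) = sqrt(98)
Step 3: |z1*z2| = |z1|*|z2| = sqrt(61) * sqrt(98) = sqrt(61 * 98) = sqrt(5978)
Step 4: = 77.3175

77.3175


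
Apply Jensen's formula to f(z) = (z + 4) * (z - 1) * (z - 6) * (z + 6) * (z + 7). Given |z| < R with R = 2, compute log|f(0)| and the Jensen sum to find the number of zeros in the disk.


Jensen's formula: (1/2pi)*integral log|f(Re^it)|dt = log|f(0)| + sum_{|a_k|<R} log(R/|a_k|)
Step 1: f(0) = 4 * (-1) * (-6) * 6 * 7 = 1008
Step 2: log|f(0)| = log|-4| + log|1| + log|6| + log|-6| + log|-7| = 6.9157
Step 3: Zeros inside |z| < 2: 1
Step 4: Jensen sum = log(2/1) = 0.6931
Step 5: n(R) = number of terms in the Jensen sum = count of zeros inside |z| < 2 = 1

1


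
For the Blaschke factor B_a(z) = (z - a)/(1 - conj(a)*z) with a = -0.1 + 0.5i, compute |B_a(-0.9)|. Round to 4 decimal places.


Step 1: Numerator z0 - a = -0.9 - (-0.1 + 0.5i) = -0.8 - 0.5i
Step 2: Denominator 1 - conj(a)*z0 = 1 - (-0.1 - 0.5i)*(-0.9) = 0.91 - 0.45i
Step 3: |z0 - a|^2 = (-0.8)^2 + (-0.5)^2 = 0.89; |1 - conj(a)*z0|^2 = 0.91^2 + (-0.45)^2 = 1.0306
Step 4: |B_a(-0.9)| = sqrt(0.89 / 1.0306) = sqrt(0.863575)
Step 5: = 0.9293

0.9293


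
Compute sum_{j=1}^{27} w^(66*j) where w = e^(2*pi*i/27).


Step 1: The sum sum_{j=1}^{n} w^(k*j) equals n if n | k, else 0.
Step 2: Here n = 27, k = 66
Step 3: Does n divide k? 27 | 66 -> False
Step 4: Sum = 0

0


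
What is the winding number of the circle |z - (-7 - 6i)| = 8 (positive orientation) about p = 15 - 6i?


Step 1: Center c = (-7, -6), radius = 8
Step 2: |p - c|^2 = 22^2 + 0^2 = 484
Step 3: r^2 = 64
Step 4: |p-c| > r so winding number = 0

0


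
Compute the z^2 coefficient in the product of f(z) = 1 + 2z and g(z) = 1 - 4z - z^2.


Step 1: z^2 term in f*g comes from: (1)*(-z^2) + (2z)*(-4z) + (0)*(1)
Step 2: = -1 - 8 + 0
Step 3: = -9

-9


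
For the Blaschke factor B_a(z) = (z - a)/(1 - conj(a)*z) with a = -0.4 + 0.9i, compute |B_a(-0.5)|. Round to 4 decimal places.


Step 1: Numerator z0 - a = -0.5 - (-0.4 + 0.9i) = -0.1 - 0.9i
Step 2: Denominator 1 - conj(a)*z0 = 1 - (-0.4 - 0.9i)*(-0.5) = 0.8 - 0.45i
Step 3: |z0 - a|^2 = (-0.1)^2 + (-0.9)^2 = 0.82; |1 - conj(a)*z0|^2 = 0.8^2 + (-0.45)^2 = 0.8425
Step 4: |B_a(-0.5)| = sqrt(0.82 / 0.8425) = sqrt(0.973294)
Step 5: = 0.9866

0.9866


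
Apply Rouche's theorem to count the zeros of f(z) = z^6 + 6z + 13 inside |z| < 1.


Step 1: On |z| = 1 the three terms have sizes |z^6| = 1^6 = 1, |6z| = 6*1 = 6, |13| = 13
Step 2: The dominant term is g(z) = 13; let h(z) = z^6 + 6z so f = g + h
Step 3: On |z| = 1: |g| = 13 and |h| <= 1 + 6 = 7
Step 4: Since 13 > 7, |h| < |g| on |z| = 1, so by Rouche f has the same number of zeros as g inside |z| < 1
Step 5: g(z) = 13 is a nonzero constant with no zeros inside |z| < 1. Answer = 0

0


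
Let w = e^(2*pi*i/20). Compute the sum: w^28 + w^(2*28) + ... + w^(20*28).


Step 1: The sum sum_{j=1}^{n} w^(k*j) equals n if n | k, else 0.
Step 2: Here n = 20, k = 28
Step 3: Does n divide k? 20 | 28 -> False
Step 4: Sum = 0

0


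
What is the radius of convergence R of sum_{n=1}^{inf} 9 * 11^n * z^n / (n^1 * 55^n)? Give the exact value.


Step 1: General term a_n = 9 * 11^n / (n^1 * 55^n)
Step 2: By the root test, |a_n|^(1/n) = 9^(1/n) * 11 / (n^(1/n) * 55) -> 11/55 as n -> infinity (since 9^(1/n) -> 1 and n^(1/n) -> 1)
Step 3: R = 1/lim|a_n|^(1/n) = 55/11 = 5

5


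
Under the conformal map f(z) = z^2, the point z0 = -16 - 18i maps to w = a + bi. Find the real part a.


Step 1: z0 = -16 - 18i
Step 2: z0^2 = (-16)^2 - (-18)^2 + 576i
Step 3: real part = 256 - 324 = -68

-68


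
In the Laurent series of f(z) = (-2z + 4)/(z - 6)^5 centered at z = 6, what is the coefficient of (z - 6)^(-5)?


Step 1: Write the numerator in powers of (z - 6): -2z + 4 = -2(z - 6) + (-2*6 + 4) = -2(z - 6) - 8
Step 2: Divide by (z - 6)^5: f(z) = -8(z - 6)^(-5) - 2(z - 6)^(-4)
Step 3: This finite sum is the Laurent series of f about z = 6.
Step 4: Coefficient of (z - 6)^(-5) = -2*6 + 4 = -8

-8


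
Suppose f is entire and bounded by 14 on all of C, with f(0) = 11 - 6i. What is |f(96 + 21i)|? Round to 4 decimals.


Step 1: By Liouville's theorem, a bounded entire function is constant.
Step 2: f(z) = f(0) = 11 - 6i for all z.
Step 3: |f(w)| = |11 - 6i| = sqrt(121 + 36)
Step 4: = 12.53

12.53


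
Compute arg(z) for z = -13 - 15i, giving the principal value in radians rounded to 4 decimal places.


Step 1: z = -13 - 15i
Step 2: arg(z) = atan2(-15, -13)
Step 3: arg(z) = -2.2849

-2.2849


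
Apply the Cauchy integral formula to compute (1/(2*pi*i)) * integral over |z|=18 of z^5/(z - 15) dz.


Step 1: f(z) = z^5, a = 15 is inside |z| = 18
Step 2: By Cauchy integral formula: (1/(2pi*i)) * integral = f(a)
Step 3: f(15) = 15^5 = 759375

759375


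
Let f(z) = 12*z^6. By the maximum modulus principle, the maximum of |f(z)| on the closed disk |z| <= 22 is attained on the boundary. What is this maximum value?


Step 1: On |z| = 22, |f(z)| = 12 * |z|^6 = 12 * 22^6
Step 2: By maximum modulus principle, maximum is on boundary.
Step 3: Maximum = 12 * 113379904 = 1360558848

1360558848


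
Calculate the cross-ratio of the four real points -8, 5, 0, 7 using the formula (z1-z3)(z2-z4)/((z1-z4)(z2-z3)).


Step 1: (z1-z3)(z2-z4) = (-8) * (-2) = 16
Step 2: (z1-z4)(z2-z3) = (-15) * 5 = -75
Step 3: Cross-ratio = -16/75 = -16/75

-16/75


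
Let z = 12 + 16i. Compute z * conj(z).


Step 1: conj(z) = 12 - 16i
Step 2: z * conj(z) = 12^2 + 16^2
Step 3: = 144 + 256 = 400

400


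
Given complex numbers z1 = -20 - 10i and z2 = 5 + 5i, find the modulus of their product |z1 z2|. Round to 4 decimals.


Step 1: |z1| = sqrt((-20)^2 + (-10)^2) = sqrt(500)
Step 2: |z2| = sqrt(5^2 + 5^2) = sqrt(50)
Step 3: |z1*z2| = |z1|*|z2| = sqrt(500) * sqrt(50) = sqrt(500 * 50) = sqrt(25000)
Step 4: = 158.1139

158.1139


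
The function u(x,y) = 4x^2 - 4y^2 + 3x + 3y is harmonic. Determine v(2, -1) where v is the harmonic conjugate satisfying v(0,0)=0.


Step 1: v_x = -u_y = 8y - 3
Step 2: v_y = u_x = 8x + 3
Step 3: v = 8xy - 3x + 3y + C
Step 4: v(0,0) = 0 => C = 0
Step 5: v(2, -1) = -25

-25


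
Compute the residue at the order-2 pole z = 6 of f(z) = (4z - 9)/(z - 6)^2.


Step 1: Pole of order 2 at z = 6
Step 2: Res = lim d/dz [(z - 6)^2 * f(z)] as z -> 6
Step 3: (z - 6)^2 * f(z) = 4z - 9
Step 4: d/dz[4z - 9] = 4

4


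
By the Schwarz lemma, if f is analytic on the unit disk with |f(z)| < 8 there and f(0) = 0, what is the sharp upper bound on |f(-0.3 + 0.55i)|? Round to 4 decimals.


Step 1: g = f/8 maps D -> D with g(0) = 0, so by the Schwarz lemma |g(z)| <= |z|, i.e. |f(z)| <= 8|z|; this is sharp (f(z) = 8z).
Step 2: |z0|^2 = (-0.3)^2 + 0.55^2 = 0.3925
Step 3: |z0| = sqrt(0.3925) = 0.626498
Step 4: Best bound = 8 * |z0| = 8 * 0.626498 = 5.012

5.012


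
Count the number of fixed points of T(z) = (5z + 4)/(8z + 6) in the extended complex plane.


Step 1: Fixed points satisfy T(z) = z
Step 2: 8z^2 + z - 4 = 0
Step 3: Discriminant = 1^2 - 4*8*(-4) = 129
Step 4: Number of fixed points = 2

2


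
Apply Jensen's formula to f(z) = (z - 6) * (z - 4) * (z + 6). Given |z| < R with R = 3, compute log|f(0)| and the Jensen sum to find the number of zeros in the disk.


Jensen's formula: (1/2pi)*integral log|f(Re^it)|dt = log|f(0)| + sum_{|a_k|<R} log(R/|a_k|)
Step 1: f(0) = (-6) * (-4) * 6 = 144
Step 2: log|f(0)| = log|6| + log|4| + log|-6| = 4.9698
Step 3: Zeros inside |z| < 3: none
Step 4: Jensen sum = (empty sum) = 0
Step 5: n(R) = number of terms in the Jensen sum = count of zeros inside |z| < 3 = 0

0


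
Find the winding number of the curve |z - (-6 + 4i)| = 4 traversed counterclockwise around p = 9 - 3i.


Step 1: Center c = (-6, 4), radius = 4
Step 2: |p - c|^2 = 15^2 + (-7)^2 = 274
Step 3: r^2 = 16
Step 4: |p-c| > r so winding number = 0

0


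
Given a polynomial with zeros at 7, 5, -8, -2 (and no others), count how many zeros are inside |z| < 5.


Step 1: Check each root:
  z = 7: |7| = 7 >= 5
  z = 5: |5| = 5 >= 5
  z = -8: |-8| = 8 >= 5
  z = -2: |-2| = 2 < 5
Step 2: Count = 1

1


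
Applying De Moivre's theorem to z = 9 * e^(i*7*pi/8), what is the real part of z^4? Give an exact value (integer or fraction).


Step 1: By De Moivre's theorem, z^4 = 9^4 * e^(i*4*7*pi/8) = 6561 * (cos(7*pi/2) + i*sin(7*pi/2))
Step 2: |z|^4 = 9^4 = 6561
Step 3: Reduce the angle mod 2*pi: 7*pi/2 - 2*pi = 3*pi/2
Step 4: cos(3*pi/2) = 0
Step 5: Re(z^4) = 6561 * 0 = 0

0


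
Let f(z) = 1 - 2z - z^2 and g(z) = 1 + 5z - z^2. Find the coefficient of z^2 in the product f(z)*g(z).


Step 1: z^2 term in f*g comes from: (1)*(-z^2) + (-2z)*(5z) + (-z^2)*(1)
Step 2: = -1 - 10 - 1
Step 3: = -12

-12


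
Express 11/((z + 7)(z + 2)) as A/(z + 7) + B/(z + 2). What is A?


Step 1: Multiply both sides by (z + 7) and set z = -7
Step 2: A = 11 / (-7 + 2)
Step 3: A = 11 / (-5)
Step 4: A = -11/5

-11/5


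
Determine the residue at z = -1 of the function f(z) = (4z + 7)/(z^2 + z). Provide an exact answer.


Step 1: Q(z) = z^2 + z = (z + 1)(z)
Step 2: Q'(z) = 2z + 1
Step 3: Q'(-1) = -1, P(-1) = 3
Step 4: Res = P(-1)/Q'(-1) = 3/(-1) = -3

-3


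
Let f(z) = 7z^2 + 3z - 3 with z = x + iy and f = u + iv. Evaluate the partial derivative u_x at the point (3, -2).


Step 1: f(z) = 7(x+iy)^2 + 3(x+iy) - 3
Step 2: u = 7(x^2 - y^2) + 3x - 3
Step 3: u_x = 14x + 3
Step 4: At (3, -2): u_x = 42 + 3 = 45

45


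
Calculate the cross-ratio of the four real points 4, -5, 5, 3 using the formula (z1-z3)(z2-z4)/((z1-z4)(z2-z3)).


Step 1: (z1-z3)(z2-z4) = (-1) * (-8) = 8
Step 2: (z1-z4)(z2-z3) = 1 * (-10) = -10
Step 3: Cross-ratio = -8/10 = -4/5

-4/5


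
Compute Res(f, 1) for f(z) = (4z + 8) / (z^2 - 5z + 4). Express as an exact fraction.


Step 1: Q(z) = z^2 - 5z + 4 = (z - 1)(z - 4)
Step 2: Q'(z) = 2z - 5
Step 3: Q'(1) = -3, P(1) = 12
Step 4: Res = P(1)/Q'(1) = 12/(-3) = -4

-4


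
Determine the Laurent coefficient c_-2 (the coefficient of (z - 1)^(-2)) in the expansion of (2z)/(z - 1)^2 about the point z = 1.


Step 1: Write the numerator in powers of (z - 1): 2z = 2(z - 1) + (2*1 + 0) = 2(z - 1) + 2
Step 2: Divide by (z - 1)^2: f(z) = 2(z - 1)^(-2) + 2(z - 1)^(-1)
Step 3: This finite sum is the Laurent series of f about z = 1.
Step 4: Coefficient of (z - 1)^(-2) = 2*1 + 0 = 2

2


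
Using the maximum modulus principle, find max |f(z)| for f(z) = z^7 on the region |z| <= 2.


Step 1: On |z| = 2, |f(z)| = |z|^7 = 2^7
Step 2: By maximum modulus principle, maximum is on boundary.
Step 3: Maximum = 128 = 128

128


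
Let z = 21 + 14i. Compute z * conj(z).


Step 1: conj(z) = 21 - 14i
Step 2: z * conj(z) = 21^2 + 14^2
Step 3: = 441 + 196 = 637

637


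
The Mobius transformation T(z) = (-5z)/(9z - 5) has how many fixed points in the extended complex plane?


Step 1: Fixed points satisfy T(z) = z
Step 2: 9z^2 = 0
Step 3: Discriminant = 0^2 - 4*9*0 = 0
Step 4: Number of fixed points = 1

1


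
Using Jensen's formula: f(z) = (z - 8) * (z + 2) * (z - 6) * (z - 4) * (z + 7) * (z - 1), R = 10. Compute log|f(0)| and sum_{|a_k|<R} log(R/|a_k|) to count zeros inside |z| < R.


Jensen's formula: (1/2pi)*integral log|f(Re^it)|dt = log|f(0)| + sum_{|a_k|<R} log(R/|a_k|)
Step 1: f(0) = (-8) * 2 * (-6) * (-4) * 7 * (-1) = 2688
Step 2: log|f(0)| = log|8| + log|-2| + log|6| + log|4| + log|-7| + log|1| = 7.8966
Step 3: Zeros inside |z| < 10: 8, -2, 6, 4, -7, 1
Step 4: Jensen sum = log(10/8) + log(10/2) + log(10/6) + log(10/4) + log(10/7) + log(10/1) = 5.919
Step 5: n(R) = number of terms in the Jensen sum = count of zeros inside |z| < 10 = 6

6


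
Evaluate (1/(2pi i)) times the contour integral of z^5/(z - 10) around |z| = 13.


Step 1: f(z) = z^5, a = 10 is inside |z| = 13
Step 2: By Cauchy integral formula: (1/(2pi*i)) * integral = f(a)
Step 3: f(10) = 10^5 = 100000

100000


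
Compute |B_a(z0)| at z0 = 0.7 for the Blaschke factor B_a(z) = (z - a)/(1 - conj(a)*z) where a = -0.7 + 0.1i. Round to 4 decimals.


Step 1: Numerator z0 - a = 0.7 - (-0.7 + 0.1i) = 1.4 - 0.1i
Step 2: Denominator 1 - conj(a)*z0 = 1 - (-0.7 - 0.1i)*0.7 = 1.49 + 0.07i
Step 3: |z0 - a|^2 = 1.4^2 + (-0.1)^2 = 1.97; |1 - conj(a)*z0|^2 = 1.49^2 + 0.07^2 = 2.225
Step 4: |B_a(0.7)| = sqrt(1.97 / 2.225) = sqrt(0.885393)
Step 5: = 0.941

0.941


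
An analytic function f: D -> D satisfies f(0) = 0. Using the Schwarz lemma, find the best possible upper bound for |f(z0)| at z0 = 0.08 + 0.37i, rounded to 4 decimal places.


Step 1: Schwarz lemma: if f: D -> D is analytic with f(0) = 0, then |f(z)| <= |z| for all z in D, and this is sharp (f(z) = z).
Step 2: |z0|^2 = 0.08^2 + 0.37^2 = 0.1433
Step 3: |z0| = sqrt(0.1433) = 0.37855
Step 4: Best bound = |z0| = 0.3785

0.3785


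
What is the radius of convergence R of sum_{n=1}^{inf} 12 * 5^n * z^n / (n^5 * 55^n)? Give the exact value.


Step 1: General term a_n = 12 * 5^n / (n^5 * 55^n)
Step 2: By the root test, |a_n|^(1/n) = 12^(1/n) * 5 / (n^(5/n) * 55) -> 5/55 as n -> infinity (since 12^(1/n) -> 1 and n^(5/n) -> 1)
Step 3: R = 1/lim|a_n|^(1/n) = 55/5 = 11

11


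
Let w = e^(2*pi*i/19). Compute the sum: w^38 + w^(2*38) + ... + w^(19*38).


Step 1: The sum sum_{j=1}^{n} w^(k*j) equals n if n | k, else 0.
Step 2: Here n = 19, k = 38
Step 3: Does n divide k? 19 | 38 -> True
Step 4: Sum = 19

19


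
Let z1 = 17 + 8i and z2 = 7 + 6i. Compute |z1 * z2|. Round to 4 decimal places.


Step 1: |z1| = sqrt(17^2 + 8^2) = sqrt(353)
Step 2: |z2| = sqrt(7^2 + 6^2) = sqrt(85)
Step 3: |z1*z2| = |z1|*|z2| = sqrt(353) * sqrt(85) = sqrt(353 * 85) = sqrt(30005)
Step 4: = 173.2195

173.2195


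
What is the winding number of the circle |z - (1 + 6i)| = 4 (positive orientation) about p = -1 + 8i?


Step 1: Center c = (1, 6), radius = 4
Step 2: |p - c|^2 = (-2)^2 + 2^2 = 8
Step 3: r^2 = 16
Step 4: |p-c| < r so winding number = 1

1


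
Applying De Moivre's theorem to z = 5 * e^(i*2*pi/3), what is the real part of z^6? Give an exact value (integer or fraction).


Step 1: By De Moivre's theorem, z^6 = 5^6 * e^(i*6*2*pi/3) = 15625 * (cos(4*pi) + i*sin(4*pi))
Step 2: |z|^6 = 5^6 = 15625
Step 3: Reduce the angle mod 2*pi: 4*pi - 4*pi = 0
Step 4: cos(0) = 1
Step 5: Re(z^6) = 15625 * 1 = 15625

15625


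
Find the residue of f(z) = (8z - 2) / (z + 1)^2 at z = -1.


Step 1: Pole of order 2 at z = -1
Step 2: Res = lim d/dz [(z + 1)^2 * f(z)] as z -> -1
Step 3: (z + 1)^2 * f(z) = 8z - 2
Step 4: d/dz[8z - 2] = 8

8


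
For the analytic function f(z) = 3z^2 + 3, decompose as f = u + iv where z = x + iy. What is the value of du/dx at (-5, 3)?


Step 1: f(z) = 3(x+iy)^2 + 3
Step 2: u = 3(x^2 - y^2) + 3
Step 3: u_x = 6x + 0
Step 4: At (-5, 3): u_x = -30 + 0 = -30

-30


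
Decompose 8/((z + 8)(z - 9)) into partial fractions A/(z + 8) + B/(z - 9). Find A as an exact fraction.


Step 1: Multiply both sides by (z + 8) and set z = -8
Step 2: A = 8 / (-8 - 9)
Step 3: A = 8 / (-17)
Step 4: A = -8/17

-8/17


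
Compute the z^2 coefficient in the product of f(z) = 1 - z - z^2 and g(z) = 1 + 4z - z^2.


Step 1: z^2 term in f*g comes from: (1)*(-z^2) + (-z)*(4z) + (-z^2)*(1)
Step 2: = -1 - 4 - 1
Step 3: = -6

-6


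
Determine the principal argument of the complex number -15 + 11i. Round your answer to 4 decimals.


Step 1: z = -15 + 11i
Step 2: arg(z) = atan2(11, -15)
Step 3: arg(z) = 2.5088

2.5088


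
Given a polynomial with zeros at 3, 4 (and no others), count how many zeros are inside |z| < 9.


Step 1: Check each root:
  z = 3: |3| = 3 < 9
  z = 4: |4| = 4 < 9
Step 2: Count = 2

2


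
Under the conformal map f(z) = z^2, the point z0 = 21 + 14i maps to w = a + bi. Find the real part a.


Step 1: z0 = 21 + 14i
Step 2: z0^2 = 21^2 - 14^2 + 588i
Step 3: real part = 441 - 196 = 245

245


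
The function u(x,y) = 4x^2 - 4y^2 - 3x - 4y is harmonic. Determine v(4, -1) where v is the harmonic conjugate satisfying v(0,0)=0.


Step 1: v_x = -u_y = 8y + 4
Step 2: v_y = u_x = 8x - 3
Step 3: v = 8xy + 4x - 3y + C
Step 4: v(0,0) = 0 => C = 0
Step 5: v(4, -1) = -13

-13


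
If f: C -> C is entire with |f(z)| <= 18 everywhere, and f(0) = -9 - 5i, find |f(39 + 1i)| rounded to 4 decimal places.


Step 1: By Liouville's theorem, a bounded entire function is constant.
Step 2: f(z) = f(0) = -9 - 5i for all z.
Step 3: |f(w)| = |-9 - 5i| = sqrt(81 + 25)
Step 4: = 10.2956

10.2956


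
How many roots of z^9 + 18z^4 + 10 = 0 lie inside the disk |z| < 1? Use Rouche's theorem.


Step 1: On |z| = 1 the three terms have sizes |z^9| = 1^9 = 1, |18z^4| = 18*1^4 = 18, |10| = 10
Step 2: The dominant term is g(z) = 18z^4; let h(z) = z^9 + 10 so f = g + h
Step 3: On |z| = 1: |g| = 18 and |h| <= 1 + 10 = 11
Step 4: Since 18 > 11, |h| < |g| on |z| = 1, so by Rouche f has the same number of zeros as g inside |z| < 1
Step 5: g(z) = 18z^4 has 4 zeros (at the origin, multiplicity 4) inside |z| < 1. Answer = 4

4


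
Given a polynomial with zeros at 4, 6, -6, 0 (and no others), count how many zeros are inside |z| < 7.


Step 1: Check each root:
  z = 4: |4| = 4 < 7
  z = 6: |6| = 6 < 7
  z = -6: |-6| = 6 < 7
  z = 0: |0| = 0 < 7
Step 2: Count = 4

4


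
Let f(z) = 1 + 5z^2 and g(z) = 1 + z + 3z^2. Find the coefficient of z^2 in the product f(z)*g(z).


Step 1: z^2 term in f*g comes from: (1)*(3z^2) + (0)*(z) + (5z^2)*(1)
Step 2: = 3 + 0 + 5
Step 3: = 8

8


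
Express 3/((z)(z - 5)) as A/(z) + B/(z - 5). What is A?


Step 1: Multiply both sides by (z) and set z = 0
Step 2: A = 3 / (0 - 5)
Step 3: A = 3 / (-5)
Step 4: A = -3/5

-3/5


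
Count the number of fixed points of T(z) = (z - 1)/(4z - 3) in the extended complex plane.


Step 1: Fixed points satisfy T(z) = z
Step 2: 4z^2 - 4z + 1 = 0
Step 3: Discriminant = (-4)^2 - 4*4*1 = 0
Step 4: Number of fixed points = 1

1


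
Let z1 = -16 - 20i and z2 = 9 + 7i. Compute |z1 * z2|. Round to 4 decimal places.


Step 1: |z1| = sqrt((-16)^2 + (-20)^2) = sqrt(656)
Step 2: |z2| = sqrt(9^2 + 7^2) = sqrt(130)
Step 3: |z1*z2| = |z1|*|z2| = sqrt(656) * sqrt(130) = sqrt(656 * 130) = sqrt(85280)
Step 4: = 292.0274

292.0274


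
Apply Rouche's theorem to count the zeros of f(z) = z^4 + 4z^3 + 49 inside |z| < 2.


Step 1: On |z| = 2 the three terms have sizes |z^4| = 2^4 = 16, |4z^3| = 4*2^3 = 32, |49| = 49
Step 2: The dominant term is g(z) = 49; let h(z) = z^4 + 4z^3 so f = g + h
Step 3: On |z| = 2: |g| = 49 and |h| <= 16 + 32 = 48
Step 4: Since 49 > 48, |h| < |g| on |z| = 2, so by Rouche f has the same number of zeros as g inside |z| < 2
Step 5: g(z) = 49 is a nonzero constant with no zeros inside |z| < 2. Answer = 0

0


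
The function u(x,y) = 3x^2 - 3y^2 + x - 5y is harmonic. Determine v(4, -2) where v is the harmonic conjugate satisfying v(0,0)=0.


Step 1: v_x = -u_y = 6y + 5
Step 2: v_y = u_x = 6x + 1
Step 3: v = 6xy + 5x + y + C
Step 4: v(0,0) = 0 => C = 0
Step 5: v(4, -2) = -30

-30


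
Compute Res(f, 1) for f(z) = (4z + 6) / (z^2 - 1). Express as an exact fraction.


Step 1: Q(z) = z^2 - 1 = (z - 1)(z + 1)
Step 2: Q'(z) = 2z
Step 3: Q'(1) = 2, P(1) = 10
Step 4: Res = P(1)/Q'(1) = 10/2 = 5

5


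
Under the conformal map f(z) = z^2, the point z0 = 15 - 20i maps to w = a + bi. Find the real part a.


Step 1: z0 = 15 - 20i
Step 2: z0^2 = 15^2 - (-20)^2 - 600i
Step 3: real part = 225 - 400 = -175

-175


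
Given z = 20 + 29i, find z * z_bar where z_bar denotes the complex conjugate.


Step 1: conj(z) = 20 - 29i
Step 2: z * conj(z) = 20^2 + 29^2
Step 3: = 400 + 841 = 1241

1241


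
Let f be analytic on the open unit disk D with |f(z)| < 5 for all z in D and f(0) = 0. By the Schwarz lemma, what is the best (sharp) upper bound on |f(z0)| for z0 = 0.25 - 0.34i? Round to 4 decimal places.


Step 1: g = f/5 maps D -> D with g(0) = 0, so by the Schwarz lemma |g(z)| <= |z|, i.e. |f(z)| <= 5|z|; this is sharp (f(z) = 5z).
Step 2: |z0|^2 = 0.25^2 + (-0.34)^2 = 0.1781
Step 3: |z0| = sqrt(0.1781) = 0.422019
Step 4: Best bound = 5 * |z0| = 5 * 0.422019 = 2.1101

2.1101


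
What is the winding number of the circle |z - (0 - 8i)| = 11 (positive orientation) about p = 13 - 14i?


Step 1: Center c = (0, -8), radius = 11
Step 2: |p - c|^2 = 13^2 + (-6)^2 = 205
Step 3: r^2 = 121
Step 4: |p-c| > r so winding number = 0

0


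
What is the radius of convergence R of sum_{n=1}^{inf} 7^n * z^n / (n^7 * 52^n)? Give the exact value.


Step 1: General term a_n = 7^n / (n^7 * 52^n)
Step 2: By the root test, |a_n|^(1/n) = 7 / (n^(7/n) * 52) -> 7/52 as n -> infinity (since n^(7/n) -> 1)
Step 3: R = 1/lim|a_n|^(1/n) = 52/7

52/7


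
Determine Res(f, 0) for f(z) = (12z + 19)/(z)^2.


Step 1: Pole of order 2 at z = 0
Step 2: Res = lim d/dz [(z)^2 * f(z)] as z -> 0
Step 3: (z)^2 * f(z) = 12z + 19
Step 4: d/dz[12z + 19] = 12

12


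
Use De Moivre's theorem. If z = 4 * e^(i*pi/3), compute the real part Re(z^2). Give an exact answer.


Step 1: By De Moivre's theorem, z^2 = 4^2 * e^(i*2*pi/3) = 16 * (cos(2*pi/3) + i*sin(2*pi/3))
Step 2: |z|^2 = 4^2 = 16
Step 3: The angle 2*pi/3 already lies in [0, 2*pi)
Step 4: cos(2*pi/3) = -1/2
Step 5: Re(z^2) = 16 * (-1/2) = -8

-8


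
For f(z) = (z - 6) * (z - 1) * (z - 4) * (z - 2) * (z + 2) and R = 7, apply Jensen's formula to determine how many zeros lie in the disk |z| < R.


Jensen's formula: (1/2pi)*integral log|f(Re^it)|dt = log|f(0)| + sum_{|a_k|<R} log(R/|a_k|)
Step 1: f(0) = (-6) * (-1) * (-4) * (-2) * 2 = 96
Step 2: log|f(0)| = log|6| + log|1| + log|4| + log|2| + log|-2| = 4.5643
Step 3: Zeros inside |z| < 7: 6, 1, 4, 2, -2
Step 4: Jensen sum = log(7/6) + log(7/1) + log(7/4) + log(7/2) + log(7/2) = 5.1652
Step 5: n(R) = number of terms in the Jensen sum = count of zeros inside |z| < 7 = 5

5


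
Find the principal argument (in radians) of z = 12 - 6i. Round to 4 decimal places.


Step 1: z = 12 - 6i
Step 2: arg(z) = atan2(-6, 12)
Step 3: arg(z) = -0.4636

-0.4636


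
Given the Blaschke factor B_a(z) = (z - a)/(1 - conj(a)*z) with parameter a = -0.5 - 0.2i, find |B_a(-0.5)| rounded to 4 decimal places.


Step 1: Numerator z0 - a = -0.5 - (-0.5 - 0.2i) = 0 + 0.2i
Step 2: Denominator 1 - conj(a)*z0 = 1 - (-0.5 + 0.2i)*(-0.5) = 0.75 + 0.1i
Step 3: |z0 - a|^2 = 0^2 + 0.2^2 = 0.04; |1 - conj(a)*z0|^2 = 0.75^2 + 0.1^2 = 0.5725
Step 4: |B_a(-0.5)| = sqrt(0.04 / 0.5725) = sqrt(0.069869)
Step 5: = 0.2643

0.2643


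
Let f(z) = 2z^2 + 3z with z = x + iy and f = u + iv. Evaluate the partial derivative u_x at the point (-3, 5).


Step 1: f(z) = 2(x+iy)^2 + 3(x+iy) + 0
Step 2: u = 2(x^2 - y^2) + 3x + 0
Step 3: u_x = 4x + 3
Step 4: At (-3, 5): u_x = -12 + 3 = -9

-9


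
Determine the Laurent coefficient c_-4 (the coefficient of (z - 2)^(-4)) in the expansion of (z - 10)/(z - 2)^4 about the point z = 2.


Step 1: Write the numerator in powers of (z - 2): z - 10 = (z - 2) + (1*2 - 10) = (z - 2) - 8
Step 2: Divide by (z - 2)^4: f(z) = -8(z - 2)^(-4) + (z - 2)^(-3)
Step 3: This finite sum is the Laurent series of f about z = 2.
Step 4: Coefficient of (z - 2)^(-4) = 1*2 - 10 = -8

-8
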